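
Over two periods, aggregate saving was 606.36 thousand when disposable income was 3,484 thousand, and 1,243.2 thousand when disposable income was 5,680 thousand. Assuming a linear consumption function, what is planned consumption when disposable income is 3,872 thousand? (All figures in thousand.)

C = 3153.12

MPS = ΔS/ΔY = (1243.2 − 606.36)/(5680 − 3484) = 636.84/2196 = 0.29
MPC = 1 − MPS = 0.71
Autonomous saving = 606.36 − 0.29(3484) = -404, so a = 404
C = 404 + 0.71(3872) = 404 + 2749.12 = 3153.12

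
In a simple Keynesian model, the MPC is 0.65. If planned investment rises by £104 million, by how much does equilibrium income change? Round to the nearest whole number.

ΔY ≈ 297

The multiplier is 1/(1 − MPC) = 1/0.35.
ΔY = 104/0.35 = 297.14 ≈ 297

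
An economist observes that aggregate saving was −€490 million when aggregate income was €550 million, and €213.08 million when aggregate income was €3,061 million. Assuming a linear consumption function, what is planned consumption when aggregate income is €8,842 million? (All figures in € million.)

C = 7010.24

MPS = ΔS/ΔY = (213.08 − (-490))/(3061 − 550) = 703.08/2511 = 0.28
MPC = 1 − MPS = 0.72
Autonomous saving = -490 − 0.28(550) = -644, so a = 644
C = 644 + 0.72(8842) = 644 + 6366.24 = 7010.24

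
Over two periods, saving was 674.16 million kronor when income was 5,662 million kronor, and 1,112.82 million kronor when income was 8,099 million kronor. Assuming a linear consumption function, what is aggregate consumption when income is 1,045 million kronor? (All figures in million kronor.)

MPS = ΔS/ΔY = (1112.82 − 674.16)/(8099 − 5662) = 438.66/2437 = 0.18
MPC = 1 − MPS = 0.82
Autonomous saving = 674.16 − 0.18(5662) = -345, so a = 345
C = 345 + 0.82(1045) = 345 + 856.9 = 1201.9

C = 1201.9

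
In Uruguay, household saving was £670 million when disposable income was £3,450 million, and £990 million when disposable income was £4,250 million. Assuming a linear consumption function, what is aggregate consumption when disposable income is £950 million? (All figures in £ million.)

C = 1280

MPS = ΔS/ΔY = (990 − 670)/(4250 − 3450) = 320/800 = 0.4
MPC = 1 − MPS = 0.6
Autonomous saving = 670 − 0.4(3450) = -710, so a = 710
C = 710 + 0.6(950) = 710 + 570 = 1280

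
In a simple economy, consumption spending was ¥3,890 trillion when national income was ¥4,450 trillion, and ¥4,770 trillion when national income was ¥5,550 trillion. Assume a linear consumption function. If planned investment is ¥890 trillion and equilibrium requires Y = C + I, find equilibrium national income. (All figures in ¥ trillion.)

MPC = (4770 − 3890)/(5550 − 4450) = 880/1100 = 0.8
a = 3890 − 0.8(4450) = 330
Equilibrium: Y = 330 + 0.8Y + 890
0.2Y = 1220, so Y = 1220/0.2 = 6100

Y = 6100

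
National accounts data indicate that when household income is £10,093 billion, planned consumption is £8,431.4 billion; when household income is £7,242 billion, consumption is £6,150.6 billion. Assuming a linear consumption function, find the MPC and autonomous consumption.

MPC = 0.8; a = 357

MPC = ΔC/ΔY = (8431.4 − 6150.6)/(10093 − 7242) = 2280.8/2851 = 0.8
a = C − MPC·Y = 6150.6 − 0.8(7242) = 6150.6 − 5793.6 = 357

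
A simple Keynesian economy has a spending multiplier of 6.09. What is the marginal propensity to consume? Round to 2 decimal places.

k = 1/(1 − MPC), so 1 − MPC = 1/k = 1/6.09 = 0.1642
MPC = 1 − 0.1642 = 0.84

MPC = 0.84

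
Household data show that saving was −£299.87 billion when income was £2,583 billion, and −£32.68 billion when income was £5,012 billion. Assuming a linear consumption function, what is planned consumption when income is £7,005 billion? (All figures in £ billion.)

C = 6818.45

MPS = ΔS/ΔY = (-32.68 − (-299.87))/(5012 − 2583) = 267.19/2429 = 0.11
MPC = 1 − MPS = 0.89
Autonomous saving = -299.87 − 0.11(2583) = -584, so a = 584
C = 584 + 0.89(7005) = 584 + 6234.45 = 6818.45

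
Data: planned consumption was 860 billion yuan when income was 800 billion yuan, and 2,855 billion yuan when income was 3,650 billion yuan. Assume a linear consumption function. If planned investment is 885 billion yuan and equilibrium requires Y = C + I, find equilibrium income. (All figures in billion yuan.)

MPC = (2855 − 860)/(3650 − 800) = 1995/2850 = 0.7
a = 860 − 0.7(800) = 300
Equilibrium: Y = 300 + 0.7Y + 885
0.3Y = 1185, so Y = 1185/0.3 = 3950

Y = 3950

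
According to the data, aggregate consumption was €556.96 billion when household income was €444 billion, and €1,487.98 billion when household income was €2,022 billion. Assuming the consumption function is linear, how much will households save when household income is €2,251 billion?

S = 627.91

MPC = (1487.98 − 556.96)/(2022 − 444) = 931.02/1578 = 0.59
a = 556.96 − 0.59(444) = 556.96 − 261.96 = 295
C = 295 + 0.59(2251) = 1623.09
S = 2251 − 1623.09 = 627.91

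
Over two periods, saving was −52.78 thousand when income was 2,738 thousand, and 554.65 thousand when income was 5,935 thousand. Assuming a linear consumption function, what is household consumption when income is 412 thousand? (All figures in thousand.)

MPS = ΔS/ΔY = (554.65 − (-52.78))/(5935 − 2738) = 607.43/3197 = 0.19
MPC = 1 − MPS = 0.81
Autonomous saving = -52.78 − 0.19(2738) = -573, so a = 573
C = 573 + 0.81(412) = 573 + 333.72 = 906.72

C = 906.72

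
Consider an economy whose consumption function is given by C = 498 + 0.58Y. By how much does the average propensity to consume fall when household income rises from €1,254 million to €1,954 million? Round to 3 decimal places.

At Y = 1254: C = 498 + 0.58(1254) = 1225.32, APC = 1225.32/1254 = 0.9771
At Y = 1954: C = 1631.32, APC = 1631.32/1954 = 0.8349
Fall in APC = 0.9771 − 0.8349 = 0.1422 ≈ 0.142

ΔAPC = 0.142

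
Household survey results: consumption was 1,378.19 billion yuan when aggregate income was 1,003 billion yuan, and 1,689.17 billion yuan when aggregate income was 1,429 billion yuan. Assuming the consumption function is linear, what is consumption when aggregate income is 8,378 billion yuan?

C = 6761.94

MPC = (1689.17 − 1378.19)/(1429 − 1003) = 310.98/426 = 0.73
a = 1378.19 − 0.73(1003) = 1378.19 − 732.19 = 646
C = 646 + 0.73(8378) = 646 + 6115.94 = 6761.94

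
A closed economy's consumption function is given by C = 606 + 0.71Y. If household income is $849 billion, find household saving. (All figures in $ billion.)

C = 606 + 0.71(849) = 606 + 602.79 = 1208.79
S = Y − C = 849 − 1208.79 = -359.79

S = -359.79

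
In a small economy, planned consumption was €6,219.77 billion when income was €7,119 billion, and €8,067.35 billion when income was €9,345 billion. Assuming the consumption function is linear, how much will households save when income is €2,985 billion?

S = 196.45

MPC = (8067.35 − 6219.77)/(9345 − 7119) = 1847.58/2226 = 0.83
a = 6219.77 − 0.83(7119) = 6219.77 − 5908.77 = 311
C = 311 + 0.83(2985) = 2788.55
S = 2985 − 2788.55 = 196.45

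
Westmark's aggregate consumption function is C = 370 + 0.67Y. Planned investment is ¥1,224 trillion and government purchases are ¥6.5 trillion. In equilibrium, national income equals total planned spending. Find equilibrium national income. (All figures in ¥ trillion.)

Y = 4850

Y = C + I + G = 370 + 0.67Y + 1224 + 6.5
Y − 0.67Y = 1600.5
0.33Y = 1600.5, so Y = 1600.5/0.33 = 4850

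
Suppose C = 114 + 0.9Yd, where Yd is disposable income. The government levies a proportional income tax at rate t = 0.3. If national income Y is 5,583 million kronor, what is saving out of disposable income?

S = 276.81

Yd = (1 − 0.3)(5583) = 0.7(5583) = 3908.1
C = 114 + 0.9(3908.1) = 114 + 3517.29 = 3631.29
S = Yd − C = 3908.1 − 3631.29 = 276.81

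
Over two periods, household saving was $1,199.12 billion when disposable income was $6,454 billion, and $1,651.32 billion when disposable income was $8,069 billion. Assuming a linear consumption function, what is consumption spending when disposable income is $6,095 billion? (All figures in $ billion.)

C = 4996.4

MPS = ΔS/ΔY = (1651.32 − 1199.12)/(8069 − 6454) = 452.2/1615 = 0.28
MPC = 1 − MPS = 0.72
Autonomous saving = 1199.12 − 0.28(6454) = -608, so a = 608
C = 608 + 0.72(6095) = 608 + 4388.4 = 4996.4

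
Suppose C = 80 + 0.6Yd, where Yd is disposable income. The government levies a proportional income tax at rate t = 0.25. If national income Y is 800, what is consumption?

C = 440

Yd = (1 − 0.25)(800) = 0.75(800) = 600
C = 80 + 0.6(600) = 80 + 360 = 440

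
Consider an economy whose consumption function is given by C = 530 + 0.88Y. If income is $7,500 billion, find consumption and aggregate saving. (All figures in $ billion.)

C = 530 + 0.88(7500) = 530 + 6600 = 7130
S = Y − C = 7500 − 7130 = 370

C = 7130; S = 370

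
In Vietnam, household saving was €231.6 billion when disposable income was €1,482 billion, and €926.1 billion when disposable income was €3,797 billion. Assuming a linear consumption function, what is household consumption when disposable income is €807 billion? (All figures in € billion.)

C = 777.9

MPS = ΔS/ΔY = (926.1 − 231.6)/(3797 − 1482) = 694.5/2315 = 0.3
MPC = 1 − MPS = 0.7
Autonomous saving = 231.6 − 0.3(1482) = -213, so a = 213
C = 213 + 0.7(807) = 213 + 564.9 = 777.9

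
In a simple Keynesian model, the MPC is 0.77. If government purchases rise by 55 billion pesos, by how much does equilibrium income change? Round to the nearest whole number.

ΔY ≈ 239

The multiplier is 1/(1 − MPC) = 1/0.23.
ΔY = 55/0.23 = 239.13 ≈ 239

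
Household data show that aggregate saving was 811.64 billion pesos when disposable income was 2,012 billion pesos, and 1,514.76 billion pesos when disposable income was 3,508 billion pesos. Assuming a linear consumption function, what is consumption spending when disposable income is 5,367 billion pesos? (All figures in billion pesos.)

MPS = ΔS/ΔY = (1514.76 − 811.64)/(3508 − 2012) = 703.12/1496 = 0.47
MPC = 1 − MPS = 0.53
Autonomous saving = 811.64 − 0.47(2012) = -134, so a = 134
C = 134 + 0.53(5367) = 134 + 2844.51 = 2978.51

C = 2978.51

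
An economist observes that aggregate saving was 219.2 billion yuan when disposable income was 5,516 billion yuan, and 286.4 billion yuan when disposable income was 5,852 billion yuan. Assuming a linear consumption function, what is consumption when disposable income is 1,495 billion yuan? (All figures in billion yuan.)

C = 2080

MPS = ΔS/ΔY = (286.4 − 219.2)/(5852 − 5516) = 67.2/336 = 0.2
MPC = 1 − MPS = 0.8
Autonomous saving = 219.2 − 0.2(5516) = -884, so a = 884
C = 884 + 0.8(1495) = 884 + 1196 = 2080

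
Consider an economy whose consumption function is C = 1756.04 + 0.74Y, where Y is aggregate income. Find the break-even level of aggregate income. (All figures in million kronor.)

At break-even, C = Y: 1756.04 + 0.74Y = Y
0.26Y = 1756.04, so Y = 1756.04/0.26 = 6754

Y = 6754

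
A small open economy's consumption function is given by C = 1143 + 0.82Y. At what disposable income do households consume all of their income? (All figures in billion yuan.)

Y = 6350

At break-even, C = Y: 1143 + 0.82Y = Y
0.18Y = 1143, so Y = 1143/0.18 = 6350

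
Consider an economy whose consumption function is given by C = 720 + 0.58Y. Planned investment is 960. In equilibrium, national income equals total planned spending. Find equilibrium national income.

Y = 4000

Y = C + I = 720 + 0.58Y + 960
Y − 0.58Y = 1680
0.42Y = 1680, so Y = 1680/0.42 = 4000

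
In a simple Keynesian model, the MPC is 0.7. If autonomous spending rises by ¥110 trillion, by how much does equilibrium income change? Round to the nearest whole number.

The multiplier is 1/(1 − MPC) = 1/0.3.
ΔY = 110/0.3 = 366.67 ≈ 367

ΔY ≈ 367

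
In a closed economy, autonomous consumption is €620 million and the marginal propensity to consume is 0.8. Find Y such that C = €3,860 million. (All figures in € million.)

620 + 0.8Y = 3860
0.8Y = 3240, so Y = 3240/0.8 = 4050

Y = 4050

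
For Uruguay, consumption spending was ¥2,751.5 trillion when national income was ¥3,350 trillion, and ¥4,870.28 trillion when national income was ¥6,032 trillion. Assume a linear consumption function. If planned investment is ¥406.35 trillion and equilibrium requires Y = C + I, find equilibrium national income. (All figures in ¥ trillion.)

Y = 2435

MPC = (4870.28 − 2751.5)/(6032 − 3350) = 2118.78/2682 = 0.79
a = 2751.5 − 0.79(3350) = 105
Equilibrium: Y = 105 + 0.79Y + 406.35
0.21Y = 511.35, so Y = 511.35/0.21 = 2435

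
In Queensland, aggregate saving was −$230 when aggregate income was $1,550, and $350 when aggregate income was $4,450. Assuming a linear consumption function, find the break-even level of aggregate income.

MPS = ΔS/ΔY = (350 − (-230))/(4450 − 1550) = 580/2900 = 0.2
MPC = 1 − MPS = 0.8
From S(1550) = -230: −a + 0.2(1550) = -230, so a = 310 − (-230) = 540
Break-even (S = 0): Y = a/MPS = 540/0.2 = 2700

Y = 2700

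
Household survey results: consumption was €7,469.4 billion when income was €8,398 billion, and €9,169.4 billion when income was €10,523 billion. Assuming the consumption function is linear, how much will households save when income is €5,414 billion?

S = 331.8

MPC = (9169.4 − 7469.4)/(10523 − 8398) = 1700/2125 = 0.8
a = 7469.4 − 0.8(8398) = 7469.4 − 6718.4 = 751
C = 751 + 0.8(5414) = 5082.2
S = 5414 − 5082.2 = 331.8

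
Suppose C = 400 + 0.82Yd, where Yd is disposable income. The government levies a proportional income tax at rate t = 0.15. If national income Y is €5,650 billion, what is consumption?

C = 4338.05

Yd = (1 − 0.15)(5650) = 0.85(5650) = 4802.5
C = 400 + 0.82(4802.5) = 400 + 3938.05 = 4338.05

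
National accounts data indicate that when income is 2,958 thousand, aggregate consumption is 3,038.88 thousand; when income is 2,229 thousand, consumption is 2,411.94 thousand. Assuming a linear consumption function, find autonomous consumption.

a = 495

MPC = ΔC/ΔY = (3038.88 − 2411.94)/(2958 − 2229) = 626.94/729 = 0.86
a = C − MPC·Y = 2411.94 − 0.86(2229) = 2411.94 − 1916.94 = 495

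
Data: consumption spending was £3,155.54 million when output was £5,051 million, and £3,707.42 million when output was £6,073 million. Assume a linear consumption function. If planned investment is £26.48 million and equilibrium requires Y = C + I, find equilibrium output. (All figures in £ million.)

Y = 988

MPC = (3707.42 − 3155.54)/(6073 − 5051) = 551.88/1022 = 0.54
a = 3155.54 − 0.54(5051) = 428
Equilibrium: Y = 428 + 0.54Y + 26.48
0.46Y = 454.48, so Y = 454.48/0.46 = 988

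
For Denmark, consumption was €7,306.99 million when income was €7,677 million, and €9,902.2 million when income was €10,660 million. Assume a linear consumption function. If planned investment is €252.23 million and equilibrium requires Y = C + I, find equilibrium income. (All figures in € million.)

Y = 6771

MPC = (9902.2 − 7306.99)/(10660 − 7677) = 2595.21/2983 = 0.87
a = 7306.99 − 0.87(7677) = 628
Equilibrium: Y = 628 + 0.87Y + 252.23
0.13Y = 880.23, so Y = 880.23/0.13 = 6771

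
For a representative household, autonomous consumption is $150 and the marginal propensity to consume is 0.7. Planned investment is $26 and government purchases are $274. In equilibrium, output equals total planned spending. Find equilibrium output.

Y = 1500

Y = C + I + G = 150 + 0.7Y + 26 + 274
Y − 0.7Y = 450
0.3Y = 450, so Y = 450/0.3 = 1500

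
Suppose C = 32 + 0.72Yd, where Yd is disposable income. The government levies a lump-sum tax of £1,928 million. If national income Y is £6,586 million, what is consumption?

C = 3385.76

Yd = Y − T = 6586 − 1928 = 4658
C = 32 + 0.72(4658) = 32 + 3353.76 = 3385.76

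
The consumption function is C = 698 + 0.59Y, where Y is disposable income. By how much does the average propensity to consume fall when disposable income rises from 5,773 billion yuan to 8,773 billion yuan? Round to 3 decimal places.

ΔAPC = 0.041

At Y = 5773: C = 698 + 0.59(5773) = 4104.07, APC = 4104.07/5773 = 0.7109
At Y = 8773: C = 5874.07, APC = 5874.07/8773 = 0.6696
Fall in APC = 0.7109 − 0.6696 = 0.0413 ≈ 0.041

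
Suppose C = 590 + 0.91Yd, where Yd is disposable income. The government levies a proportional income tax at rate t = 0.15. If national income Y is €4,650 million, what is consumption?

C = 4186.775

Yd = (1 − 0.15)(4650) = 0.85(4650) = 3952.5
C = 590 + 0.91(3952.5) = 590 + 3596.775 = 4186.775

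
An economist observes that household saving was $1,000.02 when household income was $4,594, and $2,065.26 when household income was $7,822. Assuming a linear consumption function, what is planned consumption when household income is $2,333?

MPS = ΔS/ΔY = (2065.26 − 1000.02)/(7822 − 4594) = 1065.24/3228 = 0.33
MPC = 1 − MPS = 0.67
Autonomous saving = 1000.02 − 0.33(4594) = -516, so a = 516
C = 516 + 0.67(2333) = 516 + 1563.11 = 2079.11

C = 2079.11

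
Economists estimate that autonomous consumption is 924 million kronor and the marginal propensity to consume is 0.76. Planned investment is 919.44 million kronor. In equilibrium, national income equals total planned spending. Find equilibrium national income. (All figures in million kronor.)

Y = 7681

Y = C + I = 924 + 0.76Y + 919.44
Y − 0.76Y = 1843.44
0.24Y = 1843.44, so Y = 1843.44/0.24 = 7681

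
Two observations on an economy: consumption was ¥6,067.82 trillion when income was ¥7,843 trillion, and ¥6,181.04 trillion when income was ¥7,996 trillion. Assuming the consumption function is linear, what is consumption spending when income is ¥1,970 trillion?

C = 1721.8

MPC = (6181.04 − 6067.82)/(7996 − 7843) = 113.22/153 = 0.74
a = 6067.82 − 0.74(7843) = 6067.82 − 5803.82 = 264
C = 264 + 0.74(1970) = 264 + 1457.8 = 1721.8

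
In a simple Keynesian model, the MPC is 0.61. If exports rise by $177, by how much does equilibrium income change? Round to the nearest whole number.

The multiplier is 1/(1 − MPC) = 1/0.39.
ΔY = 177/0.39 = 453.85 ≈ 454

ΔY ≈ 454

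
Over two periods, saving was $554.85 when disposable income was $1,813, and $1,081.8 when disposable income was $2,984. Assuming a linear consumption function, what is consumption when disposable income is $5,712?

C = 3402.6

MPS = ΔS/ΔY = (1081.8 − 554.85)/(2984 − 1813) = 526.95/1171 = 0.45
MPC = 1 − MPS = 0.55
Autonomous saving = 554.85 − 0.45(1813) = -261, so a = 261
C = 261 + 0.55(5712) = 261 + 3141.6 = 3402.6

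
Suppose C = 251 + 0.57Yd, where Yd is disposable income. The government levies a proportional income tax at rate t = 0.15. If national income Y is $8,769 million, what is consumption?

C = 4499.5805

Yd = (1 − 0.15)(8769) = 0.85(8769) = 7453.65
C = 251 + 0.57(7453.65) = 251 + 4248.5805 = 4499.5805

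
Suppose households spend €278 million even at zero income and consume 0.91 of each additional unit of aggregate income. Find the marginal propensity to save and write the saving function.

MPS = 1 − MPC = 1 − 0.91 = 0.09
S = Y − C = -278 + 0.09Y

MPS = 0.09; S = -278 + 0.09Y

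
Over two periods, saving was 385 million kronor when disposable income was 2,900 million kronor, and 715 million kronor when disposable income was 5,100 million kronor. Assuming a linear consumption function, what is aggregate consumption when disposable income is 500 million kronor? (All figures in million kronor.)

C = 475

MPS = ΔS/ΔY = (715 − 385)/(5100 − 2900) = 330/2200 = 0.15
MPC = 1 − MPS = 0.85
Autonomous saving = 385 − 0.15(2900) = -50, so a = 50
C = 50 + 0.85(500) = 50 + 425 = 475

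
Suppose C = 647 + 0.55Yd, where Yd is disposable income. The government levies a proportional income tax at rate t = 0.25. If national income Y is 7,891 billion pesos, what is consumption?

Yd = (1 − 0.25)(7891) = 0.75(7891) = 5918.25
C = 647 + 0.55(5918.25) = 647 + 3255.0375 = 3902.0375

C = 3902.0375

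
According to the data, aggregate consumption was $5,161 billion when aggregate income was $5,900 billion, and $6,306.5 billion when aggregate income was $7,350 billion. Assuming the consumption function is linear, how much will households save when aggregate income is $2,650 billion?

MPC = (6306.5 − 5161)/(7350 − 5900) = 1145.5/1450 = 0.79
a = 5161 − 0.79(5900) = 5161 − 4661 = 500
C = 500 + 0.79(2650) = 2593.5
S = 2650 − 2593.5 = 56.5

S = 56.5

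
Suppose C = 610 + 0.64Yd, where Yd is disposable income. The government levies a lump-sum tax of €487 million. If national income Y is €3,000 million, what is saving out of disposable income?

Yd = Y − T = 3000 − 487 = 2513
C = 610 + 0.64(2513) = 610 + 1608.32 = 2218.32
S = Yd − C = 2513 − 2218.32 = 294.68

S = 294.68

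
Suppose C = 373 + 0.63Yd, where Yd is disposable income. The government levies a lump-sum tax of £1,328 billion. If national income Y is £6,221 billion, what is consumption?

Yd = Y − T = 6221 − 1328 = 4893
C = 373 + 0.63(4893) = 373 + 3082.59 = 3455.59

C = 3455.59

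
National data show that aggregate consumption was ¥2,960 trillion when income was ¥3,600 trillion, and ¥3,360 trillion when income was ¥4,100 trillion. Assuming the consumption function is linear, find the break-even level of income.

MPC = (3360 − 2960)/(4100 − 3600) = 400/500 = 0.8
a = 2960 − 0.8(3600) = 2960 − 2880 = 80
Break-even: Y = a/(1−MPC) = 80/0.2 = 400

Y = 400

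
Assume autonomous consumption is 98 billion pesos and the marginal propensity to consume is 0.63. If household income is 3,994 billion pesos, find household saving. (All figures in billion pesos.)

C = 98 + 0.63(3994) = 98 + 2516.22 = 2614.22
S = Y − C = 3994 − 2614.22 = 1379.78

S = 1379.78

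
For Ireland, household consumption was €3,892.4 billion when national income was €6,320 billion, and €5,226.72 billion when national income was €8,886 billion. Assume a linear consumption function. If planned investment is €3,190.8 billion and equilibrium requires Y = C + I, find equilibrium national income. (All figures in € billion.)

Y = 7910

MPC = (5226.72 − 3892.4)/(8886 − 6320) = 1334.32/2566 = 0.52
a = 3892.4 − 0.52(6320) = 606
Equilibrium: Y = 606 + 0.52Y + 3190.8
0.48Y = 3796.8, so Y = 3796.8/0.48 = 7910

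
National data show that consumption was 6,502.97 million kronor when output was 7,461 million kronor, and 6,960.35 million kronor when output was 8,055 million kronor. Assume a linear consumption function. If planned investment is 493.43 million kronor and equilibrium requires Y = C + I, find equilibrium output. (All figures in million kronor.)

Y = 5441

MPC = (6960.35 − 6502.97)/(8055 − 7461) = 457.38/594 = 0.77
a = 6502.97 − 0.77(7461) = 758
Equilibrium: Y = 758 + 0.77Y + 493.43
0.23Y = 1251.43, so Y = 1251.43/0.23 = 5441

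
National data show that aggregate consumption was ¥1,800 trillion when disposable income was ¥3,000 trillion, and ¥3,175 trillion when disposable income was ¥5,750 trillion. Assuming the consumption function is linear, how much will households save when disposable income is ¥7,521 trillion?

S = 3460.5

MPC = (3175 − 1800)/(5750 − 3000) = 1375/2750 = 0.5
a = 1800 − 0.5(3000) = 1800 − 1500 = 300
C = 300 + 0.5(7521) = 4060.5
S = 7521 − 4060.5 = 3460.5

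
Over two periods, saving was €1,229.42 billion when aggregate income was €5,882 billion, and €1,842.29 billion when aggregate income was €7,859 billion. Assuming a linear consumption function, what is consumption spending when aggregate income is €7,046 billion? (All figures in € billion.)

MPS = ΔS/ΔY = (1842.29 − 1229.42)/(7859 − 5882) = 612.87/1977 = 0.31
MPC = 1 − MPS = 0.69
Autonomous saving = 1229.42 − 0.31(5882) = -594, so a = 594
C = 594 + 0.69(7046) = 594 + 4861.74 = 5455.74

C = 5455.74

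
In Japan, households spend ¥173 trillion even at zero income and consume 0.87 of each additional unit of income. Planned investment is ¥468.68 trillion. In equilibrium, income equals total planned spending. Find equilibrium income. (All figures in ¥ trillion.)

Y = C + I = 173 + 0.87Y + 468.68
Y − 0.87Y = 641.68
0.13Y = 641.68, so Y = 641.68/0.13 = 4936

Y = 4936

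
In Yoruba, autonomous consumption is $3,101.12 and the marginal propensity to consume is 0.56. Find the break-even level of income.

At break-even, C = Y: 3101.12 + 0.56Y = Y
0.44Y = 3101.12, so Y = 3101.12/0.44 = 7048

Y = 7048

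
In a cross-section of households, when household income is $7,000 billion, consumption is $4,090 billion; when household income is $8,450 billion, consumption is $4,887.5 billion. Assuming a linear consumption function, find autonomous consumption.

a = 240

MPC = ΔC/ΔY = (4887.5 − 4090)/(8450 − 7000) = 797.5/1450 = 0.55
a = C − MPC·Y = 4090 − 0.55(7000) = 4090 − 3850 = 240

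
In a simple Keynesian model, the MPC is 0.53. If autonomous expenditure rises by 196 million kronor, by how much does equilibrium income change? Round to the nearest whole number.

ΔY ≈ 417

The multiplier is 1/(1 − MPC) = 1/0.47.
ΔY = 196/0.47 = 417.02 ≈ 417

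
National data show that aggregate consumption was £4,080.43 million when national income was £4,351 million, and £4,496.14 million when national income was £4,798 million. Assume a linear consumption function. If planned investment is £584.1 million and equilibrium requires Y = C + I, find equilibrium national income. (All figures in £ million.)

Y = 8830

MPC = (4496.14 − 4080.43)/(4798 − 4351) = 415.71/447 = 0.93
a = 4080.43 − 0.93(4351) = 34
Equilibrium: Y = 34 + 0.93Y + 584.1
0.07Y = 618.1, so Y = 618.1/0.07 = 8830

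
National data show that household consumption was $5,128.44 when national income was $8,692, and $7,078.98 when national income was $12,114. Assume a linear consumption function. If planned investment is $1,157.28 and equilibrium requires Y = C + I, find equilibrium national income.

Y = 3096

MPC = (7078.98 − 5128.44)/(12114 − 8692) = 1950.54/3422 = 0.57
a = 5128.44 − 0.57(8692) = 174
Equilibrium: Y = 174 + 0.57Y + 1157.28
0.43Y = 1331.28, so Y = 1331.28/0.43 = 3096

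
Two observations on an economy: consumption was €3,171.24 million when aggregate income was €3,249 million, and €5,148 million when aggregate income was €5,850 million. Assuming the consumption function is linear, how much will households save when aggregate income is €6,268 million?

MPC = (5148 − 3171.24)/(5850 − 3249) = 1976.76/2601 = 0.76
a = 3171.24 − 0.76(3249) = 3171.24 − 2469.24 = 702
C = 702 + 0.76(6268) = 5465.68
S = 6268 − 5465.68 = 802.32

S = 802.32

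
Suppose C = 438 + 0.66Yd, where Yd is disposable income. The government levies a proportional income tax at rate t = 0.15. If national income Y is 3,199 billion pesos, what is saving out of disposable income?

Yd = (1 − 0.15)(3199) = 0.85(3199) = 2719.15
C = 438 + 0.66(2719.15) = 438 + 1794.639 = 2232.639
S = Yd − C = 2719.15 − 2232.639 = 486.511

S = 486.511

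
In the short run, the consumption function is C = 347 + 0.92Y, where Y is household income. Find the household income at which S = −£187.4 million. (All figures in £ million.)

Y = 1995

S = Y − C = -347 + 0.08Y
-347 + 0.08Y = -187.4, so 0.08Y = 159.6 and Y = 1995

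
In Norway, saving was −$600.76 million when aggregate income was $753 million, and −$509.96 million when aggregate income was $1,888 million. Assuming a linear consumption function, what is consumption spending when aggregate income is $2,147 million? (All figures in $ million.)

MPS = ΔS/ΔY = (-509.96 − (-600.76))/(1888 − 753) = 90.8/1135 = 0.08
MPC = 1 − MPS = 0.92
Autonomous saving = -600.76 − 0.08(753) = -661, so a = 661
C = 661 + 0.92(2147) = 661 + 1975.24 = 2636.24

C = 2636.24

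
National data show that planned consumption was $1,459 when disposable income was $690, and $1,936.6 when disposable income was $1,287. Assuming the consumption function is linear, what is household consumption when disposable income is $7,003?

MPC = (1936.6 − 1459)/(1287 − 690) = 477.6/597 = 0.8
a = 1459 − 0.8(690) = 1459 − 552 = 907
C = 907 + 0.8(7003) = 907 + 5602.4 = 6509.4

C = 6509.4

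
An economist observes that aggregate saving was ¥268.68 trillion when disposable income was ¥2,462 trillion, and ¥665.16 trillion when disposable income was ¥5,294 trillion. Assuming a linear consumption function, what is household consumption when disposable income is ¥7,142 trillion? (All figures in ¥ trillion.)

C = 6218.12

MPS = ΔS/ΔY = (665.16 − 268.68)/(5294 − 2462) = 396.48/2832 = 0.14
MPC = 1 − MPS = 0.86
Autonomous saving = 268.68 − 0.14(2462) = -76, so a = 76
C = 76 + 0.86(7142) = 76 + 6142.12 = 6218.12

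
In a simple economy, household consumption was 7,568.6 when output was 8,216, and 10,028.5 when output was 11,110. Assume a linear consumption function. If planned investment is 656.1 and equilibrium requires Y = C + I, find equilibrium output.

Y = 8274

MPC = (10028.5 − 7568.6)/(11110 − 8216) = 2459.9/2894 = 0.85
a = 7568.6 − 0.85(8216) = 585
Equilibrium: Y = 585 + 0.85Y + 656.1
0.15Y = 1241.1, so Y = 1241.1/0.15 = 8274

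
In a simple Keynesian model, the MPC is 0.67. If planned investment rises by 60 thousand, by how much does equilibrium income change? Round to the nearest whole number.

The multiplier is 1/(1 − MPC) = 1/0.33.
ΔY = 60/0.33 = 181.82 ≈ 182

ΔY ≈ 182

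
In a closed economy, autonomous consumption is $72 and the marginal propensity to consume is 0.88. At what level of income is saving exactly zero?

At break-even, C = Y: 72 + 0.88Y = Y
0.12Y = 72, so Y = 72/0.12 = 600

Y = 600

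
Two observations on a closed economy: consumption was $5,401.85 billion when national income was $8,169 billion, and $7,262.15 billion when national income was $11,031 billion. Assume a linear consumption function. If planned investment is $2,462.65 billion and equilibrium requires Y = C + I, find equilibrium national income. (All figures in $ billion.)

Y = 7299

MPC = (7262.15 − 5401.85)/(11031 − 8169) = 1860.3/2862 = 0.65
a = 5401.85 − 0.65(8169) = 92
Equilibrium: Y = 92 + 0.65Y + 2462.65
0.35Y = 2554.65, so Y = 2554.65/0.35 = 7299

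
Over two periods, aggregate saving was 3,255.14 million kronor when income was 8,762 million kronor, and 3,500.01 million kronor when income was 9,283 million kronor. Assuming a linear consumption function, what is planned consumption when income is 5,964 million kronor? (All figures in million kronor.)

C = 4023.92

MPS = ΔS/ΔY = (3500.01 − 3255.14)/(9283 − 8762) = 244.87/521 = 0.47
MPC = 1 − MPS = 0.53
Autonomous saving = 3255.14 − 0.47(8762) = -863, so a = 863
C = 863 + 0.53(5964) = 863 + 3160.92 = 4023.92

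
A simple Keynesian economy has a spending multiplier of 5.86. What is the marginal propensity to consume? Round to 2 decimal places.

k = 1/(1 − MPC), so 1 − MPC = 1/k = 1/5.86 = 0.1706
MPC = 1 − 0.1706 = 0.83

MPC = 0.83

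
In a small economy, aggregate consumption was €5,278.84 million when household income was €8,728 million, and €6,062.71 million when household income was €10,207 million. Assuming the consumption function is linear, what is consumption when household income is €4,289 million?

MPC = (6062.71 − 5278.84)/(10207 − 8728) = 783.87/1479 = 0.53
a = 5278.84 − 0.53(8728) = 5278.84 − 4625.84 = 653
C = 653 + 0.53(4289) = 653 + 2273.17 = 2926.17

C = 2926.17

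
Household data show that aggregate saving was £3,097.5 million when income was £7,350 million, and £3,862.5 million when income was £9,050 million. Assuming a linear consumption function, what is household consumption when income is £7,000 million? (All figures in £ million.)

MPS = ΔS/ΔY = (3862.5 − 3097.5)/(9050 − 7350) = 765/1700 = 0.45
MPC = 1 − MPS = 0.55
Autonomous saving = 3097.5 − 0.45(7350) = -210, so a = 210
C = 210 + 0.55(7000) = 210 + 3850 = 4060

C = 4060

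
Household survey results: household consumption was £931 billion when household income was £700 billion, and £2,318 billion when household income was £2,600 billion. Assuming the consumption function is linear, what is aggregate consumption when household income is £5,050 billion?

C = 4106.5

MPC = (2318 − 931)/(2600 − 700) = 1387/1900 = 0.73
a = 931 − 0.73(700) = 931 − 511 = 420
C = 420 + 0.73(5050) = 420 + 3686.5 = 4106.5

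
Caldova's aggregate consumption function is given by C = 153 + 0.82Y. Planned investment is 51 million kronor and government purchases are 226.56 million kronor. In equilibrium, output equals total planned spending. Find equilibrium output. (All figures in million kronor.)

Y = 2392

Y = C + I + G = 153 + 0.82Y + 51 + 226.56
Y − 0.82Y = 430.56
0.18Y = 430.56, so Y = 430.56/0.18 = 2392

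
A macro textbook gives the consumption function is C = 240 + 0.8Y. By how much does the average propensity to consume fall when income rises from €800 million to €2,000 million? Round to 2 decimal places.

ΔAPC = 0.18

At Y = 800: C = 240 + 0.8(800) = 880, APC = 880/800 = 1.100
At Y = 2000: C = 1840, APC = 1840/2000 = 0.920
Fall in APC = 1.100 − 0.920 = 0.18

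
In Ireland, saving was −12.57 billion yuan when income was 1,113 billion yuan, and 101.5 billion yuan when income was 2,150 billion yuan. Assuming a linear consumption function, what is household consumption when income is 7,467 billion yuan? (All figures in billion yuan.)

MPS = ΔS/ΔY = (101.5 − (-12.57))/(2150 − 1113) = 114.07/1037 = 0.11
MPC = 1 − MPS = 0.89
Autonomous saving = -12.57 − 0.11(1113) = -135, so a = 135
C = 135 + 0.89(7467) = 135 + 6645.63 = 6780.63

C = 6780.63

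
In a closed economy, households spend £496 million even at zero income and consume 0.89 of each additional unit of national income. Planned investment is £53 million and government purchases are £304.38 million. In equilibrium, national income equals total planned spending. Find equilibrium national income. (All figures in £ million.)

Y = 7758

Y = C + I + G = 496 + 0.89Y + 53 + 304.38
Y − 0.89Y = 853.38
0.11Y = 853.38, so Y = 853.38/0.11 = 7758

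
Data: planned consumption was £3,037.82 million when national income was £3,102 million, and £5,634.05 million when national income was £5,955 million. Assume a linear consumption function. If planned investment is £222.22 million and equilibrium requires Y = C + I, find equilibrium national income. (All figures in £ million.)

Y = 4858

MPC = (5634.05 − 3037.82)/(5955 − 3102) = 2596.23/2853 = 0.91
a = 3037.82 − 0.91(3102) = 215
Equilibrium: Y = 215 + 0.91Y + 222.22
0.09Y = 437.22, so Y = 437.22/0.09 = 4858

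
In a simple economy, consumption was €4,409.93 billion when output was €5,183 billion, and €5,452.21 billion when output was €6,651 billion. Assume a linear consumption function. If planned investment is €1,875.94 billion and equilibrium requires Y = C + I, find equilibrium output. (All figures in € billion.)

Y = 8986

MPC = (5452.21 − 4409.93)/(6651 − 5183) = 1042.28/1468 = 0.71
a = 4409.93 − 0.71(5183) = 730
Equilibrium: Y = 730 + 0.71Y + 1875.94
0.29Y = 2605.94, so Y = 2605.94/0.29 = 8986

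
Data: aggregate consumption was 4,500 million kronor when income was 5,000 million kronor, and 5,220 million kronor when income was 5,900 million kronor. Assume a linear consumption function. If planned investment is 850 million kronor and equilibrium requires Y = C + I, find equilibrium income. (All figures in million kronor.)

Y = 6750

MPC = (5220 − 4500)/(5900 − 5000) = 720/900 = 0.8
a = 4500 − 0.8(5000) = 500
Equilibrium: Y = 500 + 0.8Y + 850
0.2Y = 1350, so Y = 1350/0.2 = 6750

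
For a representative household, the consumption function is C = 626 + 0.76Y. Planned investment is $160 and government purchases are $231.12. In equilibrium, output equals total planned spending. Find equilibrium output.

Y = 4238

Y = C + I + G = 626 + 0.76Y + 160 + 231.12
Y − 0.76Y = 1017.12
0.24Y = 1017.12, so Y = 1017.12/0.24 = 4238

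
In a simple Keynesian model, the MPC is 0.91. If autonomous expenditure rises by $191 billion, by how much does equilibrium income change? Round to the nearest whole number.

The multiplier is 1/(1 − MPC) = 1/0.09.
ΔY = 191/0.09 = 2122.22 ≈ 2122

ΔY ≈ 2122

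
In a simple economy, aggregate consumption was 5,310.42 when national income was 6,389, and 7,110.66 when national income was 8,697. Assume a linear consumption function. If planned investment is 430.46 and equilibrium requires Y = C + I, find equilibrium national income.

Y = 3443

MPC = (7110.66 − 5310.42)/(8697 − 6389) = 1800.24/2308 = 0.78
a = 5310.42 − 0.78(6389) = 327
Equilibrium: Y = 327 + 0.78Y + 430.46
0.22Y = 757.46, so Y = 757.46/0.22 = 3443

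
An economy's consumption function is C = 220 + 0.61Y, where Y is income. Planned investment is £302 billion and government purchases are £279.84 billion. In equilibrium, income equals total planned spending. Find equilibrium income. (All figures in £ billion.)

Y = C + I + G = 220 + 0.61Y + 302 + 279.84
Y − 0.61Y = 801.84
0.39Y = 801.84, so Y = 801.84/0.39 = 2056

Y = 2056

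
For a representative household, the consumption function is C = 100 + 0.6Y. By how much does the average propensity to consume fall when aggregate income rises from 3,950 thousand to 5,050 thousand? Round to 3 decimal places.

At Y = 3950: C = 100 + 0.6(3950) = 2470, APC = 2470/3950 = 0.6253
At Y = 5050: C = 3130, APC = 3130/5050 = 0.6198
Fall in APC = 0.6253 − 0.6198 = 0.0055 ≈ 0.006

ΔAPC = 0.006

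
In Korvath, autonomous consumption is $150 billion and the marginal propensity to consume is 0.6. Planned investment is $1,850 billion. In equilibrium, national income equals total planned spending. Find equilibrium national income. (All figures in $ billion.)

Y = C + I = 150 + 0.6Y + 1850
Y − 0.6Y = 2000
0.4Y = 2000, so Y = 2000/0.4 = 5000

Y = 5000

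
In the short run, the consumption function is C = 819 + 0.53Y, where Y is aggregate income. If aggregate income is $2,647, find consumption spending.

C = 2221.91

C = 819 + 0.53(2647) = 819 + 1402.91 = 2221.91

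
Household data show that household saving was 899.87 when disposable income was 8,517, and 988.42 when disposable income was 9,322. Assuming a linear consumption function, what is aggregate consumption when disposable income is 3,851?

MPS = ΔS/ΔY = (988.42 − 899.87)/(9322 − 8517) = 88.55/805 = 0.11
MPC = 1 − MPS = 0.89
Autonomous saving = 899.87 − 0.11(8517) = -37, so a = 37
C = 37 + 0.89(3851) = 37 + 3427.39 = 3464.39

C = 3464.39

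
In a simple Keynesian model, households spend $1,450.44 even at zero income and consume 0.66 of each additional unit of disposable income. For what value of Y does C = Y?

At break-even, C = Y: 1450.44 + 0.66Y = Y
0.34Y = 1450.44, so Y = 1450.44/0.34 = 4266

Y = 4266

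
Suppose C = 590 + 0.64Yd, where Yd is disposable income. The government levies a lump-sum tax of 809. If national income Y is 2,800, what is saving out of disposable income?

S = 126.76

Yd = Y − T = 2800 − 809 = 1991
C = 590 + 0.64(1991) = 590 + 1274.24 = 1864.24
S = Yd − C = 1991 − 1864.24 = 126.76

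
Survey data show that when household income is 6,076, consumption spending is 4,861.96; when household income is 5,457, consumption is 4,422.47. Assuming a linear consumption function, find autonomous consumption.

MPC = ΔC/ΔY = (4861.96 − 4422.47)/(6076 − 5457) = 439.49/619 = 0.71
a = C − MPC·Y = 4422.47 − 0.71(5457) = 4422.47 − 3874.47 = 548

a = 548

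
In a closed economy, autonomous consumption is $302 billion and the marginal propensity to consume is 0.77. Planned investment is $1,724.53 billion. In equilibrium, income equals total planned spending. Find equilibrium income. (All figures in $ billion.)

Y = C + I = 302 + 0.77Y + 1724.53
Y − 0.77Y = 2026.53
0.23Y = 2026.53, so Y = 2026.53/0.23 = 8811

Y = 8811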